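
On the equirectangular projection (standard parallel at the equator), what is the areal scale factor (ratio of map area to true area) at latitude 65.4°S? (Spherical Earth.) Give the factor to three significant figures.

Plate carrée maps x = Rλ, y = Rφ. The meridian scale is h = 1 and the parallel scale is k = 1/cos φ = sec φ.
Areal scale = h·k = 1 × sec φ; at 65.4°, h = 1.000, k = 2.402, so h·k = 2.402.

2.40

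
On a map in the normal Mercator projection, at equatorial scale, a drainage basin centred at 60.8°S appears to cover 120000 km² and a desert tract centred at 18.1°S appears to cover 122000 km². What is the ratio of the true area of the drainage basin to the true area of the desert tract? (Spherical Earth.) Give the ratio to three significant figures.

0.259

On Mercator the areal scale is sec²φ, so true area = apparent × cos²φ.
True area of drainage basin: 120000 × cos²(60.8°) = 120000 × 0.2380 = 28560 km².
True area of desert tract: 122000 × cos²(18.1°) = 122000 × 0.9035 = 110200 km².
Ratio = 28560 / 110200 ≈ 0.259.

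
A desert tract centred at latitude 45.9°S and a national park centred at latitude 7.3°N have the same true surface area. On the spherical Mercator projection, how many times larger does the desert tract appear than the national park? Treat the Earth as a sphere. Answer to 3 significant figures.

2.03

Mercator is conformal with k = sec φ, so areal scale = k² = sec²φ.
At 45.9°: sec²(45.9°) = 1/0.6959² = 2.065.
At 7.3°: sec²(7.3°) = 1/0.9919² = 1.016.
Ratio = 2.065/1.016 = cos²(7.3°)/cos²(45.9°) ≈ 2.03.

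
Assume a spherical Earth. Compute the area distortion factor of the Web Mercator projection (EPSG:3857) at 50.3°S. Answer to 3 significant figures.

For Mercator, h = k = sec φ (a conformal cylindrical projection has a single point scale, 1/cos φ).
Areal scale = k² = sec²φ = 1/cos²(50.3°) = 1/0.6388² = 2.451.

2.45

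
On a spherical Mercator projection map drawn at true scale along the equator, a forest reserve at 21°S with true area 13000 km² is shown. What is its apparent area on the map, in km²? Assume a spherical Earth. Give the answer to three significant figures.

For Mercator, h = k = sec φ (a conformal cylindrical projection has a single point scale, 1/cos φ).
Areal scale = k² = sec²φ = 1/cos²(21°) = 1/0.9336² = 1.147.
Apparent area = 13000 × 1.147 ≈ 14900 km².

14900 km²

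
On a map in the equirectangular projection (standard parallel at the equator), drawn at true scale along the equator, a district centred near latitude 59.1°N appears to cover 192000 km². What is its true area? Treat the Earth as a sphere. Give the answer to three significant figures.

Plate carrée maps x = Rλ, y = Rφ. The meridian scale is h = 1 and the parallel scale is k = 1/cos φ = sec φ.
Areal scale = h·k = 1 × sec φ; at 59.1°, h = 1.000, k = 1.947, so h·k = 1.947.
True area = apparent / (areal scale) = 192000 / 1.947 ≈ 98600 km².

98600 km²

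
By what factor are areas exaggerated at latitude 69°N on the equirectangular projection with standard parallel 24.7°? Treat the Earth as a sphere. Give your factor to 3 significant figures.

2.54

With standard parallel φ₀ = 24.7°, the equirectangular projection gives x = Rλ cos φ₀, y = Rφ, so h = 1 and k = cos 24.7° / cos φ.
Areal scale = h·k = 1 × cos φ₀ / cos φ; at 69°, h = 1.000, k = 2.535, so h·k = 2.535.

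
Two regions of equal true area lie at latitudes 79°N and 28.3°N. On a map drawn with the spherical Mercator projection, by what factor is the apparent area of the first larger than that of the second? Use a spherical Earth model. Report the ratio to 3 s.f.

On Mercator, area is exaggerated by sec²φ = 1/cos²φ.
At 79°: sec²(79°) = 1/0.1908² = 27.47.
At 28.3°: sec²(28.3°) = 1/0.8805² = 1.290.
Ratio = 27.47/1.290 = cos²(28.3°)/cos²(79°) ≈ 21.3.

21.3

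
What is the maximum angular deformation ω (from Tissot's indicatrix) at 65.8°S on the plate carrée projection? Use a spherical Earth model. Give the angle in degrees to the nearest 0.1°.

49.5°

Plate carrée maps x = Rλ, y = Rφ. The meridian scale is h = 1 and the parallel scale is k = 1/cos φ = sec φ.
At 65.8°: h = 1.000, k = 2.439; principal scales a = 2.439, b = 1.000.
sin(ω/2) = (a − b)/(a + b) = 1.439/3.439 = 0.4185, so ω = 2 arcsin(0.4185) ≈ 49.5°.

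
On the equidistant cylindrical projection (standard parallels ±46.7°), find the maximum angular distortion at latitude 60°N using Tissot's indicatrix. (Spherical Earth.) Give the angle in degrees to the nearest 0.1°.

The equidistant cylindrical projection with φ₀ = 46.7° has h = 1 (meridians true) and k = cos φ₀ / cos φ along parallels.
At 60°: h = 1.000, k = 1.372; principal scales a = 1.372, b = 1.000.
sin(ω/2) = (a − b)/(a + b) = 0.3716/2.372 = 0.1567, so ω = 2 arcsin(0.1567) ≈ 18.0°.

18.0°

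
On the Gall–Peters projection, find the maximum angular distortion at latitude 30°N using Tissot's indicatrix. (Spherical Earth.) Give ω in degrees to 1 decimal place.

23.1°

Gall–Peters is a cylindrical equal-area projection with standard parallels at ±45°. Cylindrical equal-area (φ₀ = 45°): h = cos φ / cos 45° along meridians, k = cos 45° / cos φ along parallels; h·k = 1.
At 30°: h = 1.225, k = 0.8165; principal scales a = 1.225, b = 0.8165.
sin(ω/2) = (a − b)/(a + b) = 0.4082/2.041 = 0.2000, so ω = 2 arcsin(0.2000) ≈ 23.1°.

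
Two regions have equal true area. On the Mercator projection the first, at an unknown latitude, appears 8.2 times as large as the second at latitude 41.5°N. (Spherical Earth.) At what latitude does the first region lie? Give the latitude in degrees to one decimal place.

74.8°

Mercator areal scale is sec²φ, so apparent-area ratio = sec²φ₁ / sec²φ₂ = cos²φ₂ / cos²φ₁.
cos²φ₂ / cos²φ₁ = 8.2  ⇒  cos φ₁ = cos 41.5° / √8.2 = 0.7490/2.864 = 0.2615.
φ₁ = arccos(0.2615) ≈ 74.8°.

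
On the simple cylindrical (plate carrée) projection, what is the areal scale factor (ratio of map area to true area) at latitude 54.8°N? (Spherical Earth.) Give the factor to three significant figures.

In the plate carrée (x = Rλ, y = Rφ), meridians are true-scale (h = 1) and parallels are stretched by k = sec φ.
Areal scale = h·k = 1 × sec φ; at 54.8°, h = 1.000, k = 1.735, so h·k = 1.735.

1.73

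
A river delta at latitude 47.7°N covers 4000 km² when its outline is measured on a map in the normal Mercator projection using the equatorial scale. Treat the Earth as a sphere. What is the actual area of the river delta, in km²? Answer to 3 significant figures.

For Mercator, h = k = sec φ (a conformal cylindrical projection has a single point scale, 1/cos φ).
Areal scale = k² = sec²φ = 1/cos²(47.7°) = 1/0.6730² = 2.208.
True area = apparent / (areal scale) = 4000 / 2.208 ≈ 1810 km².

1810 km²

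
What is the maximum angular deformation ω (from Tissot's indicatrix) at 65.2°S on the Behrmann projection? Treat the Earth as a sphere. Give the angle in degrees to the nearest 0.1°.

Behrmann is a cylindrical equal-area projection with standard parallels at ±30°. A cylindrical equal-area projection with standard parallel φ₀ has meridian scale h = cos φ / cos φ₀ and parallel scale k = cos φ₀ / cos φ (so areas are preserved, h·k = 1).
At 65.2°: h = 0.4843, k = 2.065; principal scales a = 2.065, b = 0.4843.
sin(ω/2) = (a − b)/(a + b) = 1.580/2.549 = 0.6200, so ω = 2 arcsin(0.6200) ≈ 76.6°.

76.6°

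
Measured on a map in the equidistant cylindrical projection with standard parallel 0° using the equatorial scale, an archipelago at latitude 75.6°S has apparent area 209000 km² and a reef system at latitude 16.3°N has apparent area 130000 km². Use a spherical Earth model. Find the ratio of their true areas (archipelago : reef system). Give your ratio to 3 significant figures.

0.417

On the plate carrée, areal scale = h·k = 1 × sec φ, so true area = apparent × cos φ.
True area of archipelago: 209000 × cos(75.6°) = 209000 × 0.2487 = 51980 km².
True area of reef system: 130000 × cos(16.3°) = 130000 × 0.9598 = 124800 km².
Ratio = 51980 / 124800 ≈ 0.417.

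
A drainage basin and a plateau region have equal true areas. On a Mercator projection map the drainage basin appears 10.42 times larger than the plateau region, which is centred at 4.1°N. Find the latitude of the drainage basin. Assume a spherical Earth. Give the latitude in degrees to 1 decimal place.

Mercator areal scale is sec²φ, so apparent-area ratio = sec²φ₁ / sec²φ₂ = cos²φ₂ / cos²φ₁.
cos²φ₂ / cos²φ₁ = 10.42  ⇒  cos φ₁ = cos 4.1° / √10.42 = 0.9974/3.228 = 0.3090.
φ₁ = arccos(0.3090) ≈ 72.0°.

72.0°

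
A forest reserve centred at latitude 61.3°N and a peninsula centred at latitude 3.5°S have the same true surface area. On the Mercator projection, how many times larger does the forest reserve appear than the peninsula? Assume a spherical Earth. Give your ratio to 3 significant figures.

4.32

Mercator areal scale is sec²φ.
At 61.3°: sec²(61.3°) = 1/0.4802² = 4.336.
At 3.5°: sec²(3.5°) = 1/0.9981² = 1.004.
Ratio = 4.336/1.004 = cos²(3.5°)/cos²(61.3°) ≈ 4.32.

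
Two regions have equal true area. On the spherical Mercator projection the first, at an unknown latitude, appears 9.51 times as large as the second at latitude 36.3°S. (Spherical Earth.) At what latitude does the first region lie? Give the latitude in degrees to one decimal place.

On Mercator, (apparent₁)/(apparent₂) = sec²φ₁ / sec²φ₂ when true areas are equal.
cos²φ₂ / cos²φ₁ = 9.51  ⇒  cos φ₁ = cos 36.3° / √9.51 = 0.8059/3.084 = 0.2613.
φ₁ = arccos(0.2613) ≈ 74.9°.

74.9°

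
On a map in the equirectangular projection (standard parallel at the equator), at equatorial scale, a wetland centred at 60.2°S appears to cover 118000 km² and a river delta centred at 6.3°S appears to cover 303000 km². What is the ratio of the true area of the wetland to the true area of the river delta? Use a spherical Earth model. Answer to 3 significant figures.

0.195

On the plate carrée, areal scale = h·k = 1 × sec φ, so true area = apparent × cos φ.
True area of wetland: 118000 × cos(60.2°) = 118000 × 0.4970 = 58640 km².
True area of river delta: 303000 × cos(6.3°) = 303000 × 0.9940 = 301200 km².
Ratio = 58640 / 301200 ≈ 0.195.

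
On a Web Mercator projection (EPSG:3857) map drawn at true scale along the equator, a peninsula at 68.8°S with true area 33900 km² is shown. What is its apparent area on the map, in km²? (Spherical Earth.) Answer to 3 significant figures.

259000 km²

For Mercator, h = k = sec φ (a conformal cylindrical projection has a single point scale, 1/cos φ).
Areal scale = k² = sec²φ = 1/cos²(68.8°) = 1/0.3616² = 7.647.
Apparent area = 33900 × 7.647 ≈ 259000 km².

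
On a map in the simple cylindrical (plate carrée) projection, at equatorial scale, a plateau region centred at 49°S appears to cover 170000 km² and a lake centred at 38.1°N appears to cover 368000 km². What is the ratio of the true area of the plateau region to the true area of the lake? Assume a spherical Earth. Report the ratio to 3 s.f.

Plate carrée has h = 1 and k = sec φ, giving areal scale sec φ; true area = (apparent area) · cos φ.
True area of plateau region: 170000 × cos(49°) = 170000 × 0.6561 = 111500 km².
True area of lake: 368000 × cos(38.1°) = 368000 × 0.7869 = 289600 km².
Ratio = 111500 / 289600 ≈ 0.385.

0.385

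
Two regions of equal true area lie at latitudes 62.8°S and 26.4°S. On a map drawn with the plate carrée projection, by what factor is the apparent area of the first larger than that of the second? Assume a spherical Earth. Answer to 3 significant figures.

Plate carrée maps x = Rλ, y = Rφ. The meridian scale is h = 1 and the parallel scale is k = 1/cos φ = sec φ.
Areal scale at 62.8°: h·k = 1.000 × 2.188 = 2.188.
Areal scale at 26.4°: h·k = 1.000 × 1.116 = 1.116.
Ratio = 2.188/1.116 ≈ 1.96.

1.96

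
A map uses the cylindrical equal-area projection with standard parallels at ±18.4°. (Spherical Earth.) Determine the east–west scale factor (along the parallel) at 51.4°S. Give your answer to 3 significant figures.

1.52

A cylindrical equal-area projection with standard parallel φ₀ has meridian scale h = cos φ / cos φ₀ and parallel scale k = cos φ₀ / cos φ (so areas are preserved, h·k = 1).
k = cos 18.4° / cos 51.4° = 0.9489/0.6239 = 1.521.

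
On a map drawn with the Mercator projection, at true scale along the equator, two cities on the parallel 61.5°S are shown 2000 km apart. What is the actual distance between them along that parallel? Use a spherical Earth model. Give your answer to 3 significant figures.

Mercator is conformal, so the point scale is isotropic: h = k = sec φ = 1/cos φ.
Along the parallel at 61.5°, map distances are exaggerated by k = sec 61.5° = 2.096.
True distance = 2000 / 2.096 = 2000 × cos 61.5° ≈ 954 km.

954 km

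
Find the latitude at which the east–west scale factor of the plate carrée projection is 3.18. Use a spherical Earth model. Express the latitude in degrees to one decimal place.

Plate carrée: h = 1, k = sec φ along parallels.
sec φ = 3.18  ⇒  cos φ = 0.3145  ⇒  φ ≈ 71.7°.

71.7°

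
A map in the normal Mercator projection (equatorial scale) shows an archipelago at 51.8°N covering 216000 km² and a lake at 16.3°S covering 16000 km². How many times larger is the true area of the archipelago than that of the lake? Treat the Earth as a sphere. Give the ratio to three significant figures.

5.60

Mercator's areal exaggeration is sec²φ; hence true area = (apparent area) · cos²φ.
True area of archipelago: 216000 × cos²(51.8°) = 216000 × 0.3824 = 82600 km².
True area of lake: 16000 × cos²(16.3°) = 16000 × 0.9212 = 14740 km².
Ratio = 82600 / 14740 ≈ 5.60.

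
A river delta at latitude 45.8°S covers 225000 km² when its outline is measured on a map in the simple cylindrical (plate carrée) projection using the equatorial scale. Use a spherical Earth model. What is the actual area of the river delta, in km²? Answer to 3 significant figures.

157000 km²

In the plate carrée (x = Rλ, y = Rφ), meridians are true-scale (h = 1) and parallels are stretched by k = sec φ.
Areal scale = h·k = 1 × sec φ; at 45.8°, h = 1.000, k = 1.434, so h·k = 1.434.
True area = apparent / (areal scale) = 225000 / 1.434 ≈ 157000 km².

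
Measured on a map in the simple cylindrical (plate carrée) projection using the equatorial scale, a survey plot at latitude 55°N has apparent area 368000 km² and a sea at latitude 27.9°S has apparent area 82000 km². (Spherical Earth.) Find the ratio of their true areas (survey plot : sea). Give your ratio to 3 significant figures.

Plate carrée has h = 1 and k = sec φ, giving areal scale sec φ; true area = (apparent area) · cos φ.
True area of survey plot: 368000 × cos(55°) = 368000 × 0.5736 = 211100 km².
True area of sea: 82000 × cos(27.9°) = 82000 × 0.8838 = 72470 km².
Ratio = 211100 / 72470 ≈ 2.91.

2.91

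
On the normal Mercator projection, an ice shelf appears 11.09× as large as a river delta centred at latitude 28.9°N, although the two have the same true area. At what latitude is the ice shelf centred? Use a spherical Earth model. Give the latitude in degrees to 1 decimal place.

74.8°

For equal true areas on Mercator, apparent areas scale as sec²φ, so the ratio is cos²φ₂ / cos²φ₁.
cos²φ₂ / cos²φ₁ = 11.09  ⇒  cos φ₁ = cos 28.9° / √11.09 = 0.8755/3.330 = 0.2629.
φ₁ = arccos(0.2629) ≈ 74.8°.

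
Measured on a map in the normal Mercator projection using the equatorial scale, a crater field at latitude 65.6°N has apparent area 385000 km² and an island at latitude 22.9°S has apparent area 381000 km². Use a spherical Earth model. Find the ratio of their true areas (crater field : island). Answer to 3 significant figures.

Mercator's areal exaggeration is sec²φ; hence true area = (apparent area) · cos²φ.
True area of crater field: 385000 × cos²(65.6°) = 385000 × 0.1707 = 65700 km².
True area of island: 381000 × cos²(22.9°) = 381000 × 0.8486 = 323300 km².
Ratio = 65700 / 323300 ≈ 0.203.

0.203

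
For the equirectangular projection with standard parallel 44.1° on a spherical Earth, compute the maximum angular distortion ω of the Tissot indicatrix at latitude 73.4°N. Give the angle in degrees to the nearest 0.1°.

The equidistant cylindrical projection with φ₀ = 44.1° has h = 1 (meridians true) and k = cos φ₀ / cos φ along parallels.
At 73.4°: h = 1.000, k = 2.514; principal scales a = 2.514, b = 1.000.
sin(ω/2) = (a − b)/(a + b) = 1.514/3.514 = 0.4308, so ω = 2 arcsin(0.4308) ≈ 51.0°.

51.0°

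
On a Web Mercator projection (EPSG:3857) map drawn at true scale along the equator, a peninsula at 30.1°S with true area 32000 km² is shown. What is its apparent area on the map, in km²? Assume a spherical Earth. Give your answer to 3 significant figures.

42800 km²

Mercator is conformal, so the point scale is isotropic: h = k = sec φ = 1/cos φ.
Areal scale = k² = sec²φ = 1/cos²(30.1°) = 1/0.8652² = 1.336.
Apparent area = 32000 × 1.336 ≈ 42800 km².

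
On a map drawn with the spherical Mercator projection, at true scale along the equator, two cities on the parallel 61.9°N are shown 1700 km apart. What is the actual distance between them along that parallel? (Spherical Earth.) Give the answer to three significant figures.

For Mercator, h = k = sec φ (a conformal cylindrical projection has a single point scale, 1/cos φ).
Along the parallel at 61.9°, map distances are exaggerated by k = sec 61.9° = 2.123.
True distance = 1700 / 2.123 = 1700 × cos 61.9° ≈ 801 km.

801 km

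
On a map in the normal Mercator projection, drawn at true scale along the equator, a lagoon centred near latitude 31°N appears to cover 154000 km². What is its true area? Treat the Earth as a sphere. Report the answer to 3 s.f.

The Mercator projection is conformal; its linear scale factor is the same in every direction and equals sec φ = 1/cos φ.
Areal scale = k² = sec²φ = 1/cos²(31°) = 1/0.8572² = 1.361.
True area = apparent / (areal scale) = 154000 / 1.361 ≈ 113000 km².

113000 km²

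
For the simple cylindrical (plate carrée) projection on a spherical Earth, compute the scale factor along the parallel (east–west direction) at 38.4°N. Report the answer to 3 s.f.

1.28

For the equirectangular projection with φ₀ = 0 (plate carrée), h = 1 along meridians and k = sec φ along parallels.
k = 1/cos 38.4° = 1/0.7837 = 1.276.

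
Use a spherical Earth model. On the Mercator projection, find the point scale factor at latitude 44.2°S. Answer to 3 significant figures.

The Mercator projection is conformal; its linear scale factor is the same in every direction and equals sec φ = 1/cos φ.
k = 1/cos 44.2° = 1/0.7169 = 1.395.

1.39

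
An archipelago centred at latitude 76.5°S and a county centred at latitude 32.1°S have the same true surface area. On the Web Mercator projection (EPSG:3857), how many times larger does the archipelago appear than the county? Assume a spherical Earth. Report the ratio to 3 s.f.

Mercator is conformal with k = sec φ, so areal scale = k² = sec²φ.
At 76.5°: sec²(76.5°) = 1/0.2334² = 18.35.
At 32.1°: sec²(32.1°) = 1/0.8471² = 1.394.
Ratio = 18.35/1.394 = cos²(32.1°)/cos²(76.5°) ≈ 13.2.

13.2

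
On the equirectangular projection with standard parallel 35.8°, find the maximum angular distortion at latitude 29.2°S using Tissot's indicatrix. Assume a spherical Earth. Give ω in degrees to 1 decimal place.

With standard parallel φ₀ = 35.8°, the equirectangular projection gives x = Rλ cos φ₀, y = Rφ, so h = 1 and k = cos 35.8° / cos φ.
At 29.2°: h = 1.000, k = 0.9291; principal scales a = 1.000, b = 0.9291.
sin(ω/2) = (a − b)/(a + b) = 0.07086/1.929 = 0.03673, so ω = 2 arcsin(0.03673) ≈ 4.2°.

4.2°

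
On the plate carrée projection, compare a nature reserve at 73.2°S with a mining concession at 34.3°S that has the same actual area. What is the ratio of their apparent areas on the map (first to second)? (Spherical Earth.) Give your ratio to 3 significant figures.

In the plate carrée (x = Rλ, y = Rφ), meridians are true-scale (h = 1) and parallels are stretched by k = sec φ.
Areal scale at 73.2°: h·k = 1.000 × 3.460 = 3.460.
Areal scale at 34.3°: h·k = 1.000 × 1.211 = 1.211.
Ratio = 3.460/1.211 ≈ 2.86.

2.86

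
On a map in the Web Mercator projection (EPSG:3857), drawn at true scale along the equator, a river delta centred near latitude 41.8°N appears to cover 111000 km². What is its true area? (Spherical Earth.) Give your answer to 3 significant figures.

For Mercator, h = k = sec φ (a conformal cylindrical projection has a single point scale, 1/cos φ).
Areal scale = k² = sec²φ = 1/cos²(41.8°) = 1/0.7455² = 1.799.
True area = apparent / (areal scale) = 111000 / 1.799 ≈ 61700 km².

61700 km²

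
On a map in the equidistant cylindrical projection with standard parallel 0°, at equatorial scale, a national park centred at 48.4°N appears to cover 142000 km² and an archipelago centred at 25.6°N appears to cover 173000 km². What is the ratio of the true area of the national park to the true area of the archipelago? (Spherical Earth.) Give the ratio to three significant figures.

On the plate carrée, areal scale = h·k = 1 × sec φ, so true area = apparent × cos φ.
True area of national park: 142000 × cos(48.4°) = 142000 × 0.6639 = 94280 km².
True area of archipelago: 173000 × cos(25.6°) = 173000 × 0.9018 = 156000 km².
Ratio = 94280 / 156000 ≈ 0.604.

0.604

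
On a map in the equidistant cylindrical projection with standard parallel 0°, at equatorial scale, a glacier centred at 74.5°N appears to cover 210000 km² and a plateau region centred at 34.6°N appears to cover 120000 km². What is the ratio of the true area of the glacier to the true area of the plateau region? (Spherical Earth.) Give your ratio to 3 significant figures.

On the plate carrée, areal scale = h·k = 1 × sec φ, so true area = apparent × cos φ.
True area of glacier: 210000 × cos(74.5°) = 210000 × 0.2672 = 56120 km².
True area of plateau region: 120000 × cos(34.6°) = 120000 × 0.8231 = 98780 km².
Ratio = 56120 / 98780 ≈ 0.568.

0.568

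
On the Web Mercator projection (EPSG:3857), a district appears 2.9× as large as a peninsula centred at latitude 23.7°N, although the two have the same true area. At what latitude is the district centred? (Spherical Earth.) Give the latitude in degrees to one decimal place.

For equal true areas on Mercator, apparent areas scale as sec²φ, so the ratio is cos²φ₂ / cos²φ₁.
cos²φ₂ / cos²φ₁ = 2.9  ⇒  cos φ₁ = cos 23.7° / √2.9 = 0.9157/1.703 = 0.5377.
φ₁ = arccos(0.5377) ≈ 57.5°.

57.5°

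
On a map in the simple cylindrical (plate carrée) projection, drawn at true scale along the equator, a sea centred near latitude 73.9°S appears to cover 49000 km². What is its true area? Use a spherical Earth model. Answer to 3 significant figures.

For the equirectangular projection with φ₀ = 0 (plate carrée), h = 1 along meridians and k = sec φ along parallels.
Areal scale = h·k = 1 × sec φ; at 73.9°, h = 1.000, k = 3.606, so h·k = 3.606.
True area = apparent / (areal scale) = 49000 / 3.606 ≈ 13600 km².

13600 km²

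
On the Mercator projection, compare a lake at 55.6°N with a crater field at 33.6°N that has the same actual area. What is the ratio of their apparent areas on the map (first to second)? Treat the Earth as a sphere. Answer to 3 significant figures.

Mercator areal scale is sec²φ.
At 55.6°: sec²(55.6°) = 1/0.5650² = 3.133.
At 33.6°: sec²(33.6°) = 1/0.8329² = 1.441.
Ratio = 3.133/1.441 = cos²(33.6°)/cos²(55.6°) ≈ 2.17.

2.17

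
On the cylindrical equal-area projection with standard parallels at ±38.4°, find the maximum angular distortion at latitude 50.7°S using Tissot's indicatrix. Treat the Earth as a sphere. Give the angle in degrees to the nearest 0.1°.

Cylindrical equal-area (φ₀ = 38.4°): h = cos φ / cos 38.4° along meridians, k = cos 38.4° / cos φ along parallels; h·k = 1.
At 50.7°: h = 0.8082, k = 1.237; principal scales a = 1.237, b = 0.8082.
sin(ω/2) = (a − b)/(a + b) = 0.4291/2.046 = 0.2098, so ω = 2 arcsin(0.2098) ≈ 24.2°.

24.2°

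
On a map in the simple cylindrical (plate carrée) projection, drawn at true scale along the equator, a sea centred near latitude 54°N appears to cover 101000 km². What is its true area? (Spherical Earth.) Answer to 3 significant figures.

Plate carrée maps x = Rλ, y = Rφ. The meridian scale is h = 1 and the parallel scale is k = 1/cos φ = sec φ.
Areal scale = h·k = 1 × sec φ; at 54°, h = 1.000, k = 1.701, so h·k = 1.701.
True area = apparent / (areal scale) = 101000 / 1.701 ≈ 59400 km².

59400 km²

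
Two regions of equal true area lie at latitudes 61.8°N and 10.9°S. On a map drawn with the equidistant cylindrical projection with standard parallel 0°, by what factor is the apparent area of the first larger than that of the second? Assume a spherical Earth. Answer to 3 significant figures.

In the plate carrée (x = Rλ, y = Rφ), meridians are true-scale (h = 1) and parallels are stretched by k = sec φ.
Areal scale at 61.8°: h·k = 1.000 × 2.116 = 2.116.
Areal scale at 10.9°: h·k = 1.000 × 1.018 = 1.018.
Ratio = 2.116/1.018 ≈ 2.08.

2.08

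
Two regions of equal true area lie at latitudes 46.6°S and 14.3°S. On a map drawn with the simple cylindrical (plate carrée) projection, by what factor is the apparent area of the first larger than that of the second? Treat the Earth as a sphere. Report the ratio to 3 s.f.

1.41

Plate carrée maps x = Rλ, y = Rφ. The meridian scale is h = 1 and the parallel scale is k = 1/cos φ = sec φ.
Areal scale at 46.6°: h·k = 1.000 × 1.455 = 1.455.
Areal scale at 14.3°: h·k = 1.000 × 1.032 = 1.032.
Ratio = 1.455/1.032 ≈ 1.41.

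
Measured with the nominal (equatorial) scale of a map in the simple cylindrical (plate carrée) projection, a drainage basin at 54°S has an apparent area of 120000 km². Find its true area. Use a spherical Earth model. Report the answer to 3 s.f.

70500 km²

For the equirectangular projection with φ₀ = 0 (plate carrée), h = 1 along meridians and k = sec φ along parallels.
Areal scale = h·k = 1 × sec φ; at 54°, h = 1.000, k = 1.701, so h·k = 1.701.
True area = apparent / (areal scale) = 120000 / 1.701 ≈ 70500 km².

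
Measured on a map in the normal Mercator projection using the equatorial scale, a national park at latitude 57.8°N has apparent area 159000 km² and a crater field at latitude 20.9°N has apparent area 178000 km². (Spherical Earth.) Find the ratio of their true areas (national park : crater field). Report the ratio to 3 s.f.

Since Mercator area scale is 1/cos²φ, the true area equals the apparent area multiplied by cos²φ.
True area of national park: 159000 × cos²(57.8°) = 159000 × 0.2840 = 45150 km².
True area of crater field: 178000 × cos²(20.9°) = 178000 × 0.8727 = 155300 km².
Ratio = 45150 / 155300 ≈ 0.291.

0.291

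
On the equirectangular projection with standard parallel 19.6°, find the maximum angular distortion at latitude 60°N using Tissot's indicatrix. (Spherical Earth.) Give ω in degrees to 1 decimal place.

In the equirectangular projection with standard parallel φ₀ = 19.6° (x = Rλ cos φ₀, y = Rφ), meridians are true-scale (h = 1) and the parallel scale is k = cos φ₀ / cos φ.
At 60°: h = 1.000, k = 1.884; principal scales a = 1.884, b = 1.000.
sin(ω/2) = (a − b)/(a + b) = 0.8841/2.884 = 0.3065, so ω = 2 arcsin(0.3065) ≈ 35.7°.

35.7°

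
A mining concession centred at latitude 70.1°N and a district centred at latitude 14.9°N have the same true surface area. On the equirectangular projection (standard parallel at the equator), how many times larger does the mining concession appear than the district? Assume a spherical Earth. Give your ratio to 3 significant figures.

In the plate carrée (x = Rλ, y = Rφ), meridians are true-scale (h = 1) and parallels are stretched by k = sec φ.
Areal scale at 70.1°: h·k = 1.000 × 2.938 = 2.938.
Areal scale at 14.9°: h·k = 1.000 × 1.035 = 1.035.
Ratio = 2.938/1.035 ≈ 2.84.

2.84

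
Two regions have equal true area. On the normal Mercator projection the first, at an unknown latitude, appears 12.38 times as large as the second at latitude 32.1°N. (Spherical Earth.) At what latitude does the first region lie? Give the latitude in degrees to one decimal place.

Mercator areal scale is sec²φ, so apparent-area ratio = sec²φ₁ / sec²φ₂ = cos²φ₂ / cos²φ₁.
cos²φ₂ / cos²φ₁ = 12.38  ⇒  cos φ₁ = cos 32.1° / √12.38 = 0.8471/3.519 = 0.2408.
φ₁ = arccos(0.2408) ≈ 76.1°.

76.1°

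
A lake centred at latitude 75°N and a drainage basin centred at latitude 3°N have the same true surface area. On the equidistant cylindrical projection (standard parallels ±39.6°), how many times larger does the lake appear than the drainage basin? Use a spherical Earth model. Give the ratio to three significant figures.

With standard parallel φ₀ = 39.6°, the equirectangular projection gives x = Rλ cos φ₀, y = Rφ, so h = 1 and k = cos 39.6° / cos φ.
Areal scale at 75°: h·k = 1.000 × 2.977 = 2.977.
Areal scale at 3°: h·k = 1.000 × 0.7716 = 0.7716.
Ratio = 2.977/0.7716 ≈ 3.86.

3.86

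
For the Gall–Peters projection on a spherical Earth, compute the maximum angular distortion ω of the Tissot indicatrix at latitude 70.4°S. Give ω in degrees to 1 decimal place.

78.5°

Gall–Peters is a cylindrical equal-area projection with standard parallels at ±45°. A cylindrical equal-area projection with standard parallel φ₀ has meridian scale h = cos φ / cos φ₀ and parallel scale k = cos φ₀ / cos φ (so areas are preserved, h·k = 1).
At 70.4°: h = 0.4744, k = 2.108; principal scales a = 2.108, b = 0.4744.
sin(ω/2) = (a − b)/(a + b) = 1.634/2.582 = 0.6326, so ω = 2 arcsin(0.6326) ≈ 78.5°.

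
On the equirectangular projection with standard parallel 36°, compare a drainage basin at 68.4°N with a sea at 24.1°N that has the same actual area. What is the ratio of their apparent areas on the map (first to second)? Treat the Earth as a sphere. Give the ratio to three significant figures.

In the equirectangular projection with standard parallel φ₀ = 36° (x = Rλ cos φ₀, y = Rφ), meridians are true-scale (h = 1) and the parallel scale is k = cos φ₀ / cos φ.
Areal scale at 68.4°: h·k = 1.000 × 2.198 = 2.198.
Areal scale at 24.1°: h·k = 1.000 × 0.8863 = 0.8863.
Ratio = 2.198/0.8863 ≈ 2.48.

2.48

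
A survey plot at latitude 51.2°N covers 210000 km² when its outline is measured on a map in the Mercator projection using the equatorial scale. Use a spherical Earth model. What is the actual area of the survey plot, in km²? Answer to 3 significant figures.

82500 km²

For Mercator, h = k = sec φ (a conformal cylindrical projection has a single point scale, 1/cos φ).
Areal scale = k² = sec²φ = 1/cos²(51.2°) = 1/0.6266² = 2.547.
True area = apparent / (areal scale) = 210000 / 2.547 ≈ 82500 km².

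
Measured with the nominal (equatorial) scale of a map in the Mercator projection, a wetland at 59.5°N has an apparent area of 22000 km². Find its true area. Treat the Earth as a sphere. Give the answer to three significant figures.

5670 km²

Mercator is conformal, so the point scale is isotropic: h = k = sec φ = 1/cos φ.
Areal scale = k² = sec²φ = 1/cos²(59.5°) = 1/0.5075² = 3.882.
True area = apparent / (areal scale) = 22000 / 3.882 ≈ 5670 km².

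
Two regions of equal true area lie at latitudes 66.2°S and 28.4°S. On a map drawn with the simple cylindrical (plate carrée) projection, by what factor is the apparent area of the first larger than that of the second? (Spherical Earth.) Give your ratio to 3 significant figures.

2.18

Plate carrée maps x = Rλ, y = Rφ. The meridian scale is h = 1 and the parallel scale is k = 1/cos φ = sec φ.
Areal scale at 66.2°: h·k = 1.000 × 2.478 = 2.478.
Areal scale at 28.4°: h·k = 1.000 × 1.137 = 1.137.
Ratio = 2.478/1.137 ≈ 2.18.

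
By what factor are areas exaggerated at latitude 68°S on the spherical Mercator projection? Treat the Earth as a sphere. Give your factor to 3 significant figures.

7.13

For Mercator, h = k = sec φ (a conformal cylindrical projection has a single point scale, 1/cos φ).
Areal scale = k² = sec²φ = 1/cos²(68°) = 1/0.3746² = 7.126.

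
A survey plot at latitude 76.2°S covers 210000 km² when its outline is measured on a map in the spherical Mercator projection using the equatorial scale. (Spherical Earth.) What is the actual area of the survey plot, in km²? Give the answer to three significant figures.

11900 km²

The Mercator projection is conformal; its linear scale factor is the same in every direction and equals sec φ = 1/cos φ.
Areal scale = k² = sec²φ = 1/cos²(76.2°) = 1/0.2385² = 17.58.
True area = apparent / (areal scale) = 210000 / 17.58 ≈ 11900 km².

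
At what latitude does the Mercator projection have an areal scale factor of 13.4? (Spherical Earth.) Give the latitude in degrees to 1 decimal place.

Mercator areal scale is sec²φ.
sec²φ = 13.4  ⇒  cos²φ = 0.07463  ⇒  cos φ = 0.2732.
φ = arccos(0.2732) ≈ 74.1°.

74.1°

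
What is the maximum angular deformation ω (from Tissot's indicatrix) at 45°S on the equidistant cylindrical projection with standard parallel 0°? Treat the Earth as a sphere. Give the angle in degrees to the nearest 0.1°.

19.8°

In the plate carrée (x = Rλ, y = Rφ), meridians are true-scale (h = 1) and parallels are stretched by k = sec φ.
At 45°: h = 1.000, k = 1.414; principal scales a = 1.414, b = 1.000.
sin(ω/2) = (a − b)/(a + b) = 0.4142/2.414 = 0.1716, so ω = 2 arcsin(0.1716) ≈ 19.8°.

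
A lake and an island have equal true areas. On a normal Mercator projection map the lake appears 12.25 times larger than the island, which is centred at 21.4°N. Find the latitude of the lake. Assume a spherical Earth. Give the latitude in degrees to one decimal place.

74.6°

For equal true areas on Mercator, apparent areas scale as sec²φ, so the ratio is cos²φ₂ / cos²φ₁.
cos²φ₂ / cos²φ₁ = 12.25  ⇒  cos φ₁ = cos 21.4° / √12.25 = 0.9311/3.500 = 0.2660.
φ₁ = arccos(0.2660) ≈ 74.6°.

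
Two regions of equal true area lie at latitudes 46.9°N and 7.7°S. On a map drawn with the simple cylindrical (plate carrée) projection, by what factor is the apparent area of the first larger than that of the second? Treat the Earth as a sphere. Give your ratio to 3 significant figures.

1.45

For the equirectangular projection with φ₀ = 0 (plate carrée), h = 1 along meridians and k = sec φ along parallels.
Areal scale at 46.9°: h·k = 1.000 × 1.464 = 1.464.
Areal scale at 7.7°: h·k = 1.000 × 1.009 = 1.009.
Ratio = 1.464/1.009 ≈ 1.45.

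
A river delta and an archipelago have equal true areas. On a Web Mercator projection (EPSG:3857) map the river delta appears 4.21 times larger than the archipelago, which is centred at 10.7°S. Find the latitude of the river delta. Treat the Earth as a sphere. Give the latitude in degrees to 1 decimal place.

61.4°

On Mercator, (apparent₁)/(apparent₂) = sec²φ₁ / sec²φ₂ when true areas are equal.
cos²φ₂ / cos²φ₁ = 4.21  ⇒  cos φ₁ = cos 10.7° / √4.21 = 0.9826/2.052 = 0.4789.
φ₁ = arccos(0.4789) ≈ 61.4°.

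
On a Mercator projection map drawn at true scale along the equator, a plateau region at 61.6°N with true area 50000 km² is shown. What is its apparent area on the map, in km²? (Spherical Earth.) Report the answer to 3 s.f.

Mercator is conformal, so the point scale is isotropic: h = k = sec φ = 1/cos φ.
Areal scale = k² = sec²φ = 1/cos²(61.6°) = 1/0.4756² = 4.421.
Apparent area = 50000 × 4.421 ≈ 221000 km².

221000 km²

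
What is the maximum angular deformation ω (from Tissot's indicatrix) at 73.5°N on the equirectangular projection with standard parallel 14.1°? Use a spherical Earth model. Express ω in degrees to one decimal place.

66.3°

In the equirectangular projection with standard parallel φ₀ = 14.1° (x = Rλ cos φ₀, y = Rφ), meridians are true-scale (h = 1) and the parallel scale is k = cos φ₀ / cos φ.
At 73.5°: h = 1.000, k = 3.415; principal scales a = 3.415, b = 1.000.
sin(ω/2) = (a − b)/(a + b) = 2.415/4.415 = 0.5470, so ω = 2 arcsin(0.5470) ≈ 66.3°.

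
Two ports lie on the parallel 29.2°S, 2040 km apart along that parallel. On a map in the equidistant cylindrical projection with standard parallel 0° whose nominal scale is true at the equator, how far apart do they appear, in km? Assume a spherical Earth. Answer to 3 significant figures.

In the plate carrée (x = Rλ, y = Rφ), meridians are true-scale (h = 1) and parallels are stretched by k = sec φ.
Along the parallel, k = sec 29.2° = 1/0.8729 = 1.146.
Map distance = 2040 × 1.146 ≈ 2340 km.

2340 km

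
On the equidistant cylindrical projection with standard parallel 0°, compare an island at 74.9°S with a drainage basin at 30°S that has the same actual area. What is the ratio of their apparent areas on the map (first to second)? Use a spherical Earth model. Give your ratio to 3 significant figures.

3.32

In the plate carrée (x = Rλ, y = Rφ), meridians are true-scale (h = 1) and parallels are stretched by k = sec φ.
Areal scale at 74.9°: h·k = 1.000 × 3.839 = 3.839.
Areal scale at 30°: h·k = 1.000 × 1.155 = 1.155.
Ratio = 3.839/1.155 ≈ 3.32.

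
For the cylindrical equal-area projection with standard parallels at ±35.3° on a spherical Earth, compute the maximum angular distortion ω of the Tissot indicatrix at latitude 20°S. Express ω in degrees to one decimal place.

For cylindrical equal-area with standard parallel φ₀, h = cos φ / cos φ₀ and k = cos φ₀ / cos φ, so h·k = 1.
At 20°: h = 1.151, k = 0.8685; principal scales a = 1.151, b = 0.8685.
sin(ω/2) = (a − b)/(a + b) = 0.2829/2.020 = 0.1400, so ω = 2 arcsin(0.1400) ≈ 16.1°.

16.1°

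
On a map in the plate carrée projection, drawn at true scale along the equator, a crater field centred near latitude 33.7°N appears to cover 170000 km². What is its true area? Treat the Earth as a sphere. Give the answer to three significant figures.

141000 km²

In the plate carrée (x = Rλ, y = Rφ), meridians are true-scale (h = 1) and parallels are stretched by k = sec φ.
Areal scale = h·k = 1 × sec φ; at 33.7°, h = 1.000, k = 1.202, so h·k = 1.202.
True area = apparent / (areal scale) = 170000 / 1.202 ≈ 141000 km².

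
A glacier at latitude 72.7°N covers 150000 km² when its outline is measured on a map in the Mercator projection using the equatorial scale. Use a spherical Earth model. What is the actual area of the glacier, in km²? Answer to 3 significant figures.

13300 km²

Mercator is conformal, so the point scale is isotropic: h = k = sec φ = 1/cos φ.
Areal scale = k² = sec²φ = 1/cos²(72.7°) = 1/0.2974² = 11.31.
True area = apparent / (areal scale) = 150000 / 11.31 ≈ 13300 km².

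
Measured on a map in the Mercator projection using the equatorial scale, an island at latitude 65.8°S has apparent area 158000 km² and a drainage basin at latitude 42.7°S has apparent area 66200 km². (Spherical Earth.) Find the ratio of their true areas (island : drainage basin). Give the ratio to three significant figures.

0.743

Mercator's areal exaggeration is sec²φ; hence true area = (apparent area) · cos²φ.
True area of island: 158000 × cos²(65.8°) = 158000 × 0.1680 = 26550 km².
True area of drainage basin: 66200 × cos²(42.7°) = 66200 × 0.5401 = 35750 km².
Ratio = 26550 / 35750 ≈ 0.743.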